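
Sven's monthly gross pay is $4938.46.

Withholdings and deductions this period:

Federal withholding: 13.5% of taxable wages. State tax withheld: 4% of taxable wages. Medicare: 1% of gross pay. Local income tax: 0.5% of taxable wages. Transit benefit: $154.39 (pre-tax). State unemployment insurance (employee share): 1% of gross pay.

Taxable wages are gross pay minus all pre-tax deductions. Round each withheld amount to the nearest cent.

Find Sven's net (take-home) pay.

$3824.18

Transit benefit: $154.39
Taxable wages = $4938.46 − $154.39 = $4784.07
Local income tax: $4784.07 × 0.005 = $23.92
State tax withheld: $4784.07 × 0.04 = $191.36
Federal withholding: $4784.07 × 0.135 = $645.85
Medicare: $4938.46 × 0.01 = $49.38
State unemployment insurance (employee share): $4938.46 × 0.01 = $49.38
Total deductions = $154.39 + $23.92 + $191.36 + $645.85 + $49.38 + $49.38 = $1114.28
Net pay = $4938.46 − $1114.28 = $3824.18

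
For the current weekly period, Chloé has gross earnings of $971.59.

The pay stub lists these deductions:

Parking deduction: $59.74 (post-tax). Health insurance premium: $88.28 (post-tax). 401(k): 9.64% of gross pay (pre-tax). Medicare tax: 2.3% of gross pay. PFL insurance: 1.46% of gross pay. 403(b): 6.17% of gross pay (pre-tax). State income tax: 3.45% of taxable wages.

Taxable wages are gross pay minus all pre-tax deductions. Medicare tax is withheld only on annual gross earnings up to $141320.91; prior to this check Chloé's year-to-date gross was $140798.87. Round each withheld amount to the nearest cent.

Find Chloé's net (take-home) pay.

$615.54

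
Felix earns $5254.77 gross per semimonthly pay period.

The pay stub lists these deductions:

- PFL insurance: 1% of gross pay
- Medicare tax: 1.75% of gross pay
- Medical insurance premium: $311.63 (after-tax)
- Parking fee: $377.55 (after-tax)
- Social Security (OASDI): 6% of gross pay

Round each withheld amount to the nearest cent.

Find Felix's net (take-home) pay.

$4105.79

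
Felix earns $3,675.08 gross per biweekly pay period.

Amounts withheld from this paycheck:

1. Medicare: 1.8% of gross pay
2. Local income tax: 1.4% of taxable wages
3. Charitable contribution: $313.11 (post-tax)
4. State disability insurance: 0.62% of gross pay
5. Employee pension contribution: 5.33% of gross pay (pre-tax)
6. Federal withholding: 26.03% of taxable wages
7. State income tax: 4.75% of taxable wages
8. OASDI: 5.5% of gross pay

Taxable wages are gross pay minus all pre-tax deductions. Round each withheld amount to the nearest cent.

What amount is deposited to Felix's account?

Employee pension contribution: $3,675.08 × 0.0533 = $195.88
Taxable wages = $3,675.08 − $195.88 = $3,479.20
State income tax: $3,479.20 × 0.0475 = $165.26
Local income tax: $3,479.20 × 0.014 = $48.71
Federal withholding: $3,479.20 × 0.2603 = $905.64
Medicare: $3,675.08 × 0.018 = $66.15
State disability insurance: $3,675.08 × 0.0062 = $22.79
OASDI: $3,675.08 × 0.055 = $202.13
Charitable contribution: $313.11
Total deductions = $195.88 + $165.26 + $48.71 + $905.64 + $66.15 + $22.79 + $202.13 + $313.11 = $1,919.67
Net pay = $3,675.08 − $1,919.67 = $1,755.41

$1,755.41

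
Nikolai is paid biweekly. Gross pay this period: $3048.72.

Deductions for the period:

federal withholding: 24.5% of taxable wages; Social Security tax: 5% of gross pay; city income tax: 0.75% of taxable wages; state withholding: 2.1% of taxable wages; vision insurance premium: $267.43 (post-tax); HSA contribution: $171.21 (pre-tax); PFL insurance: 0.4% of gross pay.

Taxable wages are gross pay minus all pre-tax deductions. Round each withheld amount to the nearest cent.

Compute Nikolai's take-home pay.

HSA contribution: $171.21
Taxable wages = $3048.72 − $171.21 = $2877.51
Federal withholding: $2877.51 × 0.245 = $704.99
State withholding: $2877.51 × 0.021 = $60.43
City income tax: $2877.51 × 0.0075 = $21.58
Social Security tax: $3048.72 × 0.05 = $152.44
PFL insurance: $3048.72 × 0.004 = $12.19
Vision insurance premium: $267.43
Total deductions = $171.21 + $704.99 + $60.43 + $21.58 + $152.44 + $12.19 + $267.43 = $1390.27
Net pay = $3048.72 − $1390.27 = $1658.45

$1658.45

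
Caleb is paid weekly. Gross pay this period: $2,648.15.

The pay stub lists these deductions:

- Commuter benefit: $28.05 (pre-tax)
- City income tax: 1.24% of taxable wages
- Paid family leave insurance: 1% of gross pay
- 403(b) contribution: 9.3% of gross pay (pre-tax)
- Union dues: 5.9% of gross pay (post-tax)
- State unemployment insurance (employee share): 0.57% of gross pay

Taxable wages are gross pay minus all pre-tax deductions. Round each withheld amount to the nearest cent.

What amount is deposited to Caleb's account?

Commuter benefit: $28.05
403(b) contribution: $2,648.15 × 0.093 = $246.28
Pre-tax total = $28.05 + $246.28 = $274.33
Taxable wages = $2,648.15 − $274.33 = $2,373.82
City income tax: $2,373.82 × 0.0124 = $29.44
Paid family leave insurance: $2,648.15 × 0.01 = $26.48
State unemployment insurance (employee share): $2,648.15 × 0.0057 = $15.09
Union dues: $2,648.15 × 0.059 = $156.24
Total deductions = $28.05 + $246.28 + $29.44 + $26.48 + $15.09 + $156.24 = $501.58
Net pay = $2,648.15 − $501.58 = $2,146.57

$2,146.57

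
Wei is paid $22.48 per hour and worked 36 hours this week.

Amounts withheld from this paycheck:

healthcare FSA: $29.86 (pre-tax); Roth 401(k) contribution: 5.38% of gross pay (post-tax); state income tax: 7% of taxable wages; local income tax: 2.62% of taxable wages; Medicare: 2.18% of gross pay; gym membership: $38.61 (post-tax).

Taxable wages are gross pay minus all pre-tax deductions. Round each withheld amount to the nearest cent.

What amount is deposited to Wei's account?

$604.65

Gross pay: 36 × $22.48 = $809.28
Healthcare FSA: $29.86
Taxable wages = $809.28 − $29.86 = $779.42
Local income tax: $779.42 × 0.0262 = $20.42
State income tax: $779.42 × 0.07 = $54.56
Medicare: $809.28 × 0.0218 = $17.64
Roth 401(k) contribution: $809.28 × 0.0538 = $43.54
Gym membership: $38.61
Total deductions = $29.86 + $20.42 + $54.56 + $17.64 + $43.54 + $38.61 = $204.63
Net pay = $809.28 − $204.63 = $604.65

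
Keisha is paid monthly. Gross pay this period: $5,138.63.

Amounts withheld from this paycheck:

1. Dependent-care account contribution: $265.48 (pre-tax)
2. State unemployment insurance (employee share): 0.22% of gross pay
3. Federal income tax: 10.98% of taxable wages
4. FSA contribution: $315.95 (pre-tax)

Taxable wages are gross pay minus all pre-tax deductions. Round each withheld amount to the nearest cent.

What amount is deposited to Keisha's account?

Dependent-care account contribution: $265.48
FSA contribution: $315.95
Pre-tax total = $265.48 + $315.95 = $581.43
Taxable wages = $5,138.63 − $581.43 = $4,557.20
Federal income tax: $4,557.20 × 0.1098 = $500.38
State unemployment insurance (employee share): $5,138.63 × 0.0022 = $11.30
Total deductions = $265.48 + $315.95 + $500.38 + $11.30 = $1,093.11
Net pay = $5,138.63 − $1,093.11 = $4,045.52

$4,045.52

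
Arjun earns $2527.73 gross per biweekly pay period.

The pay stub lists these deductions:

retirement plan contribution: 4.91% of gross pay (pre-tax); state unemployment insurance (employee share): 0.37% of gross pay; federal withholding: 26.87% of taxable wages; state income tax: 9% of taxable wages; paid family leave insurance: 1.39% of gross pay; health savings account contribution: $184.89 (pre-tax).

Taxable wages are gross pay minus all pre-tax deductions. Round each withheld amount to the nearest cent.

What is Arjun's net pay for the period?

Retirement plan contribution: $2527.73 × 0.0491 = $124.11
Health savings account contribution: $184.89
Pre-tax total = $124.11 + $184.89 = $309.00
Taxable wages = $2527.73 − $309.00 = $2218.73
Federal withholding: $2218.73 × 0.2687 = $596.17
State income tax: $2218.73 × 0.09 = $199.69
State unemployment insurance (employee share): $2527.73 × 0.0037 = $9.35
Paid family leave insurance: $2527.73 × 0.0139 = $35.14
Total deductions = $124.11 + $184.89 + $596.17 + $199.69 + $9.35 + $35.14 = $1149.35
Net pay = $2527.73 − $1149.35 = $1378.38

$1378.38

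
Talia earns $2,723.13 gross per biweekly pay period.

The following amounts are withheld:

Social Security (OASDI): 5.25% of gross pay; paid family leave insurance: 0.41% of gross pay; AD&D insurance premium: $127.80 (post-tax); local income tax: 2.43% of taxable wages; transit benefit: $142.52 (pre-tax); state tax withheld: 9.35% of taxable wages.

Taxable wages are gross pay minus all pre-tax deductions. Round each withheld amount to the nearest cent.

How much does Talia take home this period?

Transit benefit: $142.52
Taxable wages = $2,723.13 − $142.52 = $2,580.61
Local income tax: $2,580.61 × 0.0243 = $62.71
State tax withheld: $2,580.61 × 0.0935 = $241.29
Social Security (OASDI): $2,723.13 × 0.0525 = $142.96
Paid family leave insurance: $2,723.13 × 0.0041 = $11.16
AD&D insurance premium: $127.80
Total deductions = $142.52 + $62.71 + $241.29 + $142.96 + $11.16 + $127.80 = $728.44
Net pay = $2,723.13 − $728.44 = $1,994.69

$1,994.69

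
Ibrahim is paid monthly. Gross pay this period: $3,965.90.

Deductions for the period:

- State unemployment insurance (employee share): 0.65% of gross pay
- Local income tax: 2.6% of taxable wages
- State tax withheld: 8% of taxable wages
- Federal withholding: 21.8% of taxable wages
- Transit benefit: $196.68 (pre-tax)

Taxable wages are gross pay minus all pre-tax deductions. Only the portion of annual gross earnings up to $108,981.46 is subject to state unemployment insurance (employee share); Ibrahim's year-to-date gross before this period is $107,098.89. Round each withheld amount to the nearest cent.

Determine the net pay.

$2,535.75

Transit benefit: $196.68
Taxable wages = $3,965.90 − $196.68 = $3,769.22
State tax withheld: $3,769.22 × 0.08 = $301.54
Local income tax: $3,769.22 × 0.026 = $98.00
Federal withholding: $3,769.22 × 0.218 = $821.69
State unemployment insurance (employee share): only $108,981.46 − $107,098.89 = $1,882.57 of this check is subject → $1,882.57 × 0.0065 = $12.24
Total deductions = $196.68 + $301.54 + $98.00 + $821.69 + $12.24 = $1,430.15
Net pay = $3,965.90 − $1,430.15 = $2,535.75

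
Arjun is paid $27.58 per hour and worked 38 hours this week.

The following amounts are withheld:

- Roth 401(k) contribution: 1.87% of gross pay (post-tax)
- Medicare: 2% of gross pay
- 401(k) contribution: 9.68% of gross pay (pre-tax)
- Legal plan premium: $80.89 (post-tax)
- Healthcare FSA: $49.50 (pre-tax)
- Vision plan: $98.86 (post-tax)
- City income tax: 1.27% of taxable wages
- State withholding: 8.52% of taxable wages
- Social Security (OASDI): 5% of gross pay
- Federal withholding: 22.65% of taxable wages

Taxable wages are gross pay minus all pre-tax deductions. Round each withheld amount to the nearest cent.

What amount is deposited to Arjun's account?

Gross pay: 38 × $27.58 = $1,048.04
Healthcare FSA: $49.50
401(k) contribution: $1,048.04 × 0.0968 = $101.45
Pre-tax total = $49.50 + $101.45 = $150.95
Taxable wages = $1,048.04 − $150.95 = $897.09
State withholding: $897.09 × 0.0852 = $76.43
City income tax: $897.09 × 0.0127 = $11.39
Federal withholding: $897.09 × 0.2265 = $203.19
Social Security (OASDI): $1,048.04 × 0.05 = $52.40
Medicare: $1,048.04 × 0.02 = $20.96
Legal plan premium: $80.89
Roth 401(k) contribution: $1,048.04 × 0.0187 = $19.60
Vision plan: $98.86
Total deductions = $49.50 + $101.45 + $76.43 + $11.39 + $203.19 + $52.40 + $20.96 + $80.89 + $19.60 + $98.86 = $714.67
Net pay = $1,048.04 − $714.67 = $333.37

$333.37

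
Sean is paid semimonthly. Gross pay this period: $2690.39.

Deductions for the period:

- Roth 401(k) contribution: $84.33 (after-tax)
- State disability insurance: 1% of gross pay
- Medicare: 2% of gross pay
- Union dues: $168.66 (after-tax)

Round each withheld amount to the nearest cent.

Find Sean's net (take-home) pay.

$2356.69

Medicare: $2690.39 × 0.02 = $53.81
State disability insurance: $2690.39 × 0.01 = $26.90
Union dues: $168.66
Roth 401(k) contribution: $84.33
Total deductions = $53.81 + $26.90 + $168.66 + $84.33 = $333.70
Net pay = $2690.39 − $333.70 = $2356.69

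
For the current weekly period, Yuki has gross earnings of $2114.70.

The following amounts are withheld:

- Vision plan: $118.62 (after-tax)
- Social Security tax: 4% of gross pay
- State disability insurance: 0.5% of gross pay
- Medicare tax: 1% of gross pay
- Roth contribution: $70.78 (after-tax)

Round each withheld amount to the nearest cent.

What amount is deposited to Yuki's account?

Social Security tax: $2114.70 × 0.04 = $84.59
State disability insurance: $2114.70 × 0.005 = $10.57
Medicare tax: $2114.70 × 0.01 = $21.15
Vision plan: $118.62
Roth contribution: $70.78
Total deductions = $84.59 + $10.57 + $21.15 + $118.62 + $70.78 = $305.71
Net pay = $2114.70 − $305.71 = $1808.99

$1808.99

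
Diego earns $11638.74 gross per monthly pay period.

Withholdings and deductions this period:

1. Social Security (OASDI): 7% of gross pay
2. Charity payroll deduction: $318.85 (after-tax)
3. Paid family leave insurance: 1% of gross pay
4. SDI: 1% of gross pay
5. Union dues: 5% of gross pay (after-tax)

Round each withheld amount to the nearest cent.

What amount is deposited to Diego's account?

$9690.46

SDI: $11638.74 × 0.01 = $116.39
Social Security (OASDI): $11638.74 × 0.07 = $814.71
Paid family leave insurance: $11638.74 × 0.01 = $116.39
Charity payroll deduction: $318.85
Union dues: $11638.74 × 0.05 = $581.94
Total deductions = $116.39 + $814.71 + $116.39 + $318.85 + $581.94 = $1948.28
Net pay = $11638.74 − $1948.28 = $9690.46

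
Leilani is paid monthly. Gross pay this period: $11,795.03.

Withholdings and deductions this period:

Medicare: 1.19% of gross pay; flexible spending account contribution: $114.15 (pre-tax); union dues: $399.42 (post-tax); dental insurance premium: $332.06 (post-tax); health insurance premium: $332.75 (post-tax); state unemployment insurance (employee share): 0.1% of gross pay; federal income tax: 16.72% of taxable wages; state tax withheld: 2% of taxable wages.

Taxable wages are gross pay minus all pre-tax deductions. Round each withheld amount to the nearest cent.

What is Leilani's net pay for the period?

$8,277.83

Flexible spending account contribution: $114.15
Taxable wages = $11,795.03 − $114.15 = $11,680.88
State tax withheld: $11,680.88 × 0.02 = $233.62
Federal income tax: $11,680.88 × 0.1672 = $1,953.04
State unemployment insurance (employee share): $11,795.03 × 0.001 = $11.80
Medicare: $11,795.03 × 0.0119 = $140.36
Union dues: $399.42
Dental insurance premium: $332.06
Health insurance premium: $332.75
Total deductions = $114.15 + $233.62 + $1,953.04 + $11.80 + $140.36 + $399.42 + $332.06 + $332.75 = $3,517.20
Net pay = $11,795.03 − $3,517.20 = $8,277.83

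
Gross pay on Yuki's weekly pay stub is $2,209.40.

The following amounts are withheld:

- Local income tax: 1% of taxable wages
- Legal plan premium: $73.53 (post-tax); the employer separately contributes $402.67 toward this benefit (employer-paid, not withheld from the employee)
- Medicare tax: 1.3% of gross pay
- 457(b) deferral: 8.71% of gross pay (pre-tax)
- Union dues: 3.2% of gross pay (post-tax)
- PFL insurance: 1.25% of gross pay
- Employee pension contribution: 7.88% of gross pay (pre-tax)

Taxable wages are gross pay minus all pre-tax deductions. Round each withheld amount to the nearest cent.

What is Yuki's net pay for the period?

Employee pension contribution: $2,209.40 × 0.0788 = $174.10
457(b) deferral: $2,209.40 × 0.0871 = $192.44
Pre-tax total = $174.10 + $192.44 = $366.54
Taxable wages = $2,209.40 − $366.54 = $1,842.86
Local income tax: $1,842.86 × 0.01 = $18.43
PFL insurance: $2,209.40 × 0.0125 = $27.62
Medicare tax: $2,209.40 × 0.013 = $28.72
Union dues: $2,209.40 × 0.032 = $70.70
Legal plan premium: $73.53
(Employer's $402.67 toward legal plan premium is not withheld from the employee.)
Total deductions = $174.10 + $192.44 + $18.43 + $27.62 + $28.72 + $70.70 + $73.53 = $585.54
Net pay = $2,209.40 − $585.54 = $1,623.86

$1,623.86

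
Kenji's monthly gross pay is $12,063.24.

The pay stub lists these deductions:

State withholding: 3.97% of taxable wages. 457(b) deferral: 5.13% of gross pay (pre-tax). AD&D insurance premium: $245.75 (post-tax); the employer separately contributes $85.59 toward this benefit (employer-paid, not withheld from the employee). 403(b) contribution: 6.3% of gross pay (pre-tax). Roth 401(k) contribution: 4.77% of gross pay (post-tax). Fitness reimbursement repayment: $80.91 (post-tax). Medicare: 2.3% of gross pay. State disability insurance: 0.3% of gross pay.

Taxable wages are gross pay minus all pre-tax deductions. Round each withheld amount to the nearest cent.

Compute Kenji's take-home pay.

$9,044.53

457(b) deferral: $12,063.24 × 0.0513 = $618.84
403(b) contribution: $12,063.24 × 0.063 = $759.98
Pre-tax total = $618.84 + $759.98 = $1,378.82
Taxable wages = $12,063.24 − $1,378.82 = $10,684.42
State withholding: $10,684.42 × 0.0397 = $424.17
State disability insurance: $12,063.24 × 0.003 = $36.19
Medicare: $12,063.24 × 0.023 = $277.45
Fitness reimbursement repayment: $80.91
Roth 401(k) contribution: $12,063.24 × 0.0477 = $575.42
AD&D insurance premium: $245.75
(Employer's $85.59 toward AD&D insurance premium is not withheld from the employee.)
Total deductions = $618.84 + $759.98 + $424.17 + $36.19 + $277.45 + $80.91 + $575.42 + $245.75 = $3,018.71
Net pay = $12,063.24 − $3,018.71 = $9,044.53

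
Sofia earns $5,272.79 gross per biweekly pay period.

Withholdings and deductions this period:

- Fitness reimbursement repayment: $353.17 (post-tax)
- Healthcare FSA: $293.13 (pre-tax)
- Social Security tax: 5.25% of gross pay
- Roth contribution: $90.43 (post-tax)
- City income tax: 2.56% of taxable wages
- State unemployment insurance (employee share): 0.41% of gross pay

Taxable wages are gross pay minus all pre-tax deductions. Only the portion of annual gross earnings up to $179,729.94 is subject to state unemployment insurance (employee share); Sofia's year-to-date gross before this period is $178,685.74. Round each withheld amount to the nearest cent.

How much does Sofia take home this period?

Healthcare FSA: $293.13
Taxable wages = $5,272.79 − $293.13 = $4,979.66
City income tax: $4,979.66 × 0.0256 = $127.48
Social Security tax: $5,272.79 × 0.0525 = $276.82
State unemployment insurance (employee share): only $179,729.94 − $178,685.74 = $1,044.20 of this check is subject → $1,044.20 × 0.0041 = $4.28
Roth contribution: $90.43
Fitness reimbursement repayment: $353.17
Total deductions = $293.13 + $127.48 + $276.82 + $4.28 + $90.43 + $353.17 = $1,145.31
Net pay = $5,272.79 − $1,145.31 = $4,127.48

$4,127.48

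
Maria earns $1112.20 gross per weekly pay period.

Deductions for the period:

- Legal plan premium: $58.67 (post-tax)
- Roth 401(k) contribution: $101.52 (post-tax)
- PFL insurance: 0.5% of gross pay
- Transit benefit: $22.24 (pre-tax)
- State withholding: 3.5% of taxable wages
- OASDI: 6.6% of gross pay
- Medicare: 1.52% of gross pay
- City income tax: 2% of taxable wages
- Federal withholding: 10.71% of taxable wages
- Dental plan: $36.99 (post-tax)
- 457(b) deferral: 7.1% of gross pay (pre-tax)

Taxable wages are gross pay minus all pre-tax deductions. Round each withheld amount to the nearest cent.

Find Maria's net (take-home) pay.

$554.05

Transit benefit: $22.24
457(b) deferral: $1112.20 × 0.071 = $78.97
Pre-tax total = $22.24 + $78.97 = $101.21
Taxable wages = $1112.20 − $101.21 = $1010.99
Federal withholding: $1010.99 × 0.1071 = $108.28
City income tax: $1010.99 × 0.02 = $20.22
State withholding: $1010.99 × 0.035 = $35.38
Medicare: $1112.20 × 0.0152 = $16.91
PFL insurance: $1112.20 × 0.005 = $5.56
OASDI: $1112.20 × 0.066 = $73.41
Roth 401(k) contribution: $101.52
Legal plan premium: $58.67
Dental plan: $36.99
Total deductions = $22.24 + $78.97 + $108.28 + $20.22 + $35.38 + $16.91 + $5.56 + $73.41 + $101.52 + $58.67 + $36.99 = $558.15
Net pay = $1112.20 − $558.15 = $554.05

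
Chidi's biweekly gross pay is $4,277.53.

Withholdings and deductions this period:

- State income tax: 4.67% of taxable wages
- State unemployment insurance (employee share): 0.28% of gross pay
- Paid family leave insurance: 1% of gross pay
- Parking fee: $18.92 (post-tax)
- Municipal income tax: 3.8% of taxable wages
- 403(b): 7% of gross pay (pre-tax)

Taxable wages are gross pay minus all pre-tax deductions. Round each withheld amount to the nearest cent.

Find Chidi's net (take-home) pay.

403(b): $4,277.53 × 0.07 = $299.43
Taxable wages = $4,277.53 − $299.43 = $3,978.10
State income tax: $3,978.10 × 0.0467 = $185.78
Municipal income tax: $3,978.10 × 0.038 = $151.17
State unemployment insurance (employee share): $4,277.53 × 0.0028 = $11.98
Paid family leave insurance: $4,277.53 × 0.01 = $42.78
Parking fee: $18.92
Total deductions = $299.43 + $185.78 + $151.17 + $11.98 + $42.78 + $18.92 = $710.06
Net pay = $4,277.53 − $710.06 = $3,567.47

$3,567.47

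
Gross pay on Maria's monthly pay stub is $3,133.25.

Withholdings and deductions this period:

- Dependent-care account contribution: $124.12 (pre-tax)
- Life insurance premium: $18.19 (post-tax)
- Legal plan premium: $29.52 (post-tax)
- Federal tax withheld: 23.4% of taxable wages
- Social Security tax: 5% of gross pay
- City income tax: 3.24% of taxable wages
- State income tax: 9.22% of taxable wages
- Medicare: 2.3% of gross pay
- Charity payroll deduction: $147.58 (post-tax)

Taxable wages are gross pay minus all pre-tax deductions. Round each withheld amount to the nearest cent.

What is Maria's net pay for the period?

$1,506.04

Dependent-care account contribution: $124.12
Taxable wages = $3,133.25 − $124.12 = $3,009.13
City income tax: $3,009.13 × 0.0324 = $97.50
Federal tax withheld: $3,009.13 × 0.234 = $704.14
State income tax: $3,009.13 × 0.0922 = $277.44
Medicare: $3,133.25 × 0.023 = $72.06
Social Security tax: $3,133.25 × 0.05 = $156.66
Life insurance premium: $18.19
Legal plan premium: $29.52
Charity payroll deduction: $147.58
Total deductions = $124.12 + $97.50 + $704.14 + $277.44 + $72.06 + $156.66 + $18.19 + $29.52 + $147.58 = $1,627.21
Net pay = $3,133.25 − $1,627.21 = $1,506.04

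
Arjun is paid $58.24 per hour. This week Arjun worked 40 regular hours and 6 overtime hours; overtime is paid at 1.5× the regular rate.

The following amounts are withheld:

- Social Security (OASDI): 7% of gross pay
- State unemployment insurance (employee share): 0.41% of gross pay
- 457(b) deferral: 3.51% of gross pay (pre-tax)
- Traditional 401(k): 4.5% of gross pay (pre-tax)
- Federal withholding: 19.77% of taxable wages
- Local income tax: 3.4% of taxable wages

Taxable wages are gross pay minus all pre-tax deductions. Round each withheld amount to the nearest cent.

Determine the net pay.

$1,805.45

Regular pay: 40 × $58.24 = $2,329.60
Overtime pay: 6 × $58.24 × 1.5 = $524.16
Gross pay = $2,329.60 + $524.16 = $2,853.76
457(b) deferral: $2,853.76 × 0.0351 = $100.17
Traditional 401(k): $2,853.76 × 0.045 = $128.42
Pre-tax total = $100.17 + $128.42 = $228.59
Taxable wages = $2,853.76 − $228.59 = $2,625.17
Federal withholding: $2,625.17 × 0.1977 = $519.00
Local income tax: $2,625.17 × 0.034 = $89.26
Social Security (OASDI): $2,853.76 × 0.07 = $199.76
State unemployment insurance (employee share): $2,853.76 × 0.0041 = $11.70
Total deductions = $100.17 + $128.42 + $519.00 + $89.26 + $199.76 + $11.70 = $1,048.31
Net pay = $2,853.76 − $1,048.31 = $1,805.45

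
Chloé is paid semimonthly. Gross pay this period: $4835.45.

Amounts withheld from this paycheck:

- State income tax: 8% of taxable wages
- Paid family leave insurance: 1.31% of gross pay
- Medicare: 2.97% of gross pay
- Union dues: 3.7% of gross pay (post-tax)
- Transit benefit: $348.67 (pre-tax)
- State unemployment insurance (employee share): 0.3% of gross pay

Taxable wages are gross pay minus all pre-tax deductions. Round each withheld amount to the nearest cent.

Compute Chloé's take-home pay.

Transit benefit: $348.67
Taxable wages = $4835.45 − $348.67 = $4486.78
State income tax: $4486.78 × 0.08 = $358.94
Paid family leave insurance: $4835.45 × 0.0131 = $63.34
State unemployment insurance (employee share): $4835.45 × 0.003 = $14.51
Medicare: $4835.45 × 0.0297 = $143.61
Union dues: $4835.45 × 0.037 = $178.91
Total deductions = $348.67 + $358.94 + $63.34 + $14.51 + $143.61 + $178.91 = $1107.98
Net pay = $4835.45 − $1107.98 = $3727.47

$3727.47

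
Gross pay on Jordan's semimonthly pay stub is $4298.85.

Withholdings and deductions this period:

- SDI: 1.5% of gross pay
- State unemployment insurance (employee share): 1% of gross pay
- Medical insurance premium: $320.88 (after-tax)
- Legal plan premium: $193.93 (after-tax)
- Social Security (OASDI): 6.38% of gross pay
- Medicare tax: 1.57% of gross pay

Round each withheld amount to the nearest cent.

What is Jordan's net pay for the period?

$3334.81

SDI: $4298.85 × 0.015 = $64.48
Social Security (OASDI): $4298.85 × 0.0638 = $274.27
Medicare tax: $4298.85 × 0.0157 = $67.49
State unemployment insurance (employee share): $4298.85 × 0.01 = $42.99
Medical insurance premium: $320.88
Legal plan premium: $193.93
Total deductions = $64.48 + $274.27 + $67.49 + $42.99 + $320.88 + $193.93 = $964.04
Net pay = $4298.85 − $964.04 = $3334.81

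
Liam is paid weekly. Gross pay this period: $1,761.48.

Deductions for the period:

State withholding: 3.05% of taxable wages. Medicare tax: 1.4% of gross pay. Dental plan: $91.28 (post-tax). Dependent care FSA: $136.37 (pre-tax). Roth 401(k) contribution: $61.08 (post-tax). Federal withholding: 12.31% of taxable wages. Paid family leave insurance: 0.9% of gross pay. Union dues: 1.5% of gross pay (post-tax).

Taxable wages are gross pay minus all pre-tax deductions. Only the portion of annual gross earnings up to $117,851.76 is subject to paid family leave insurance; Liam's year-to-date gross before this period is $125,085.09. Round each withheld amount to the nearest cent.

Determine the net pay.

Dependent care FSA: $136.37
Taxable wages = $1,761.48 − $136.37 = $1,625.11
State withholding: $1,625.11 × 0.0305 = $49.57
Federal withholding: $1,625.11 × 0.1231 = $200.05
Medicare tax: $1,761.48 × 0.014 = $24.66
Paid family leave insurance: annual cap $117,851.76 already reached (YTD $125,085.09), so $0.00
Union dues: $1,761.48 × 0.015 = $26.42
Roth 401(k) contribution: $61.08
Dental plan: $91.28
Total deductions = $136.37 + $49.57 + $200.05 + $24.66 + $0.00 + $26.42 + $61.08 + $91.28 = $589.43
Net pay = $1,761.48 − $589.43 = $1,172.05

$1,172.05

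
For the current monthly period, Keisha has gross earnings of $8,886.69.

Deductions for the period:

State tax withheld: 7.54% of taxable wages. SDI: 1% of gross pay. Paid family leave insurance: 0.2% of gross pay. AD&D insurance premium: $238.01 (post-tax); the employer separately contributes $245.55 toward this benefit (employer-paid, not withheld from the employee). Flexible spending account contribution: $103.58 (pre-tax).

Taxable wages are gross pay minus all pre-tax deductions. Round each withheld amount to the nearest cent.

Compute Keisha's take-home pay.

$7,776.21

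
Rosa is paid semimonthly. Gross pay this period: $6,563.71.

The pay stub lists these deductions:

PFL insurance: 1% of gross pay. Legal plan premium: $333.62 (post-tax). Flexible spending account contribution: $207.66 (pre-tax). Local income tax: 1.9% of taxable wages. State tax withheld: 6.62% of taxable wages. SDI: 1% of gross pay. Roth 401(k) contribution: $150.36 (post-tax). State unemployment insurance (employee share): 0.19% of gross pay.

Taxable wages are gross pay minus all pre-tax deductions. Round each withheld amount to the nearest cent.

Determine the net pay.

Flexible spending account contribution: $207.66
Taxable wages = $6,563.71 − $207.66 = $6,356.05
Local income tax: $6,356.05 × 0.019 = $120.76
State tax withheld: $6,356.05 × 0.0662 = $420.77
State unemployment insurance (employee share): $6,563.71 × 0.0019 = $12.47
PFL insurance: $6,563.71 × 0.01 = $65.64
SDI: $6,563.71 × 0.01 = $65.64
Roth 401(k) contribution: $150.36
Legal plan premium: $333.62
Total deductions = $207.66 + $120.76 + $420.77 + $12.47 + $65.64 + $65.64 + $150.36 + $333.62 = $1,376.92
Net pay = $6,563.71 − $1,376.92 = $5,186.79

$5,186.79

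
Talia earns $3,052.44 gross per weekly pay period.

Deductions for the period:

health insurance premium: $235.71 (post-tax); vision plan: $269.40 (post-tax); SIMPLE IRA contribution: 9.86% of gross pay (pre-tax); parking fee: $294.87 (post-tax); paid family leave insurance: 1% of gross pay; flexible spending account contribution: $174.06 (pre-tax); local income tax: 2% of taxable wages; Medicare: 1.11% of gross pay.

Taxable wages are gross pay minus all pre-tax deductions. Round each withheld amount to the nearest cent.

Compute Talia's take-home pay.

$1,661.48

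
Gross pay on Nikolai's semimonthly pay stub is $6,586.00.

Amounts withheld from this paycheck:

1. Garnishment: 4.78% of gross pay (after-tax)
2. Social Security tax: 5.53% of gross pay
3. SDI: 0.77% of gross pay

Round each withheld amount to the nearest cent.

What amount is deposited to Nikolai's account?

$5,856.27

Social Security tax: $6,586.00 × 0.0553 = $364.21
SDI: $6,586.00 × 0.0077 = $50.71
Garnishment: $6,586.00 × 0.0478 = $314.81
Total deductions = $364.21 + $50.71 + $314.81 = $729.73
Net pay = $6,586.00 − $729.73 = $5,856.27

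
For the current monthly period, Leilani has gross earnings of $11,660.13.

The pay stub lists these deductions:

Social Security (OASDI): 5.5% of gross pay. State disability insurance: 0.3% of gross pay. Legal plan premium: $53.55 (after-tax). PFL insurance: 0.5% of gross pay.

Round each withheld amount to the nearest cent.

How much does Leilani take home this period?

Social Security (OASDI): $11,660.13 × 0.055 = $641.31
PFL insurance: $11,660.13 × 0.005 = $58.30
State disability insurance: $11,660.13 × 0.003 = $34.98
Legal plan premium: $53.55
Total deductions = $641.31 + $58.30 + $34.98 + $53.55 = $788.14
Net pay = $11,660.13 − $788.14 = $10,871.99

$10,871.99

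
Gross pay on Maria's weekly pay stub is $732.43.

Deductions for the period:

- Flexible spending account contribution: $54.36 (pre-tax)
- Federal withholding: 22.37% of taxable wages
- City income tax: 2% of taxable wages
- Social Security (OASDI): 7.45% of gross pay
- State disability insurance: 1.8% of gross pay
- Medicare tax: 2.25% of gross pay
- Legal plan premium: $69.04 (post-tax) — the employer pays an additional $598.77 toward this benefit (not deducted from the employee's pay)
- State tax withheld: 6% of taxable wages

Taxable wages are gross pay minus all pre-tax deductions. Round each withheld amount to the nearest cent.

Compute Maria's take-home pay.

$318.88

Flexible spending account contribution: $54.36
Taxable wages = $732.43 − $54.36 = $678.07
City income tax: $678.07 × 0.02 = $13.56
Federal withholding: $678.07 × 0.2237 = $151.68
State tax withheld: $678.07 × 0.06 = $40.68
Medicare tax: $732.43 × 0.0225 = $16.48
State disability insurance: $732.43 × 0.018 = $13.18
Social Security (OASDI): $732.43 × 0.0745 = $54.57
Legal plan premium: $69.04
(Employer's $598.77 toward legal plan premium is not withheld from the employee.)
Total deductions = $54.36 + $13.56 + $151.68 + $40.68 + $16.48 + $13.18 + $54.57 + $69.04 = $413.55
Net pay = $732.43 − $413.55 = $318.88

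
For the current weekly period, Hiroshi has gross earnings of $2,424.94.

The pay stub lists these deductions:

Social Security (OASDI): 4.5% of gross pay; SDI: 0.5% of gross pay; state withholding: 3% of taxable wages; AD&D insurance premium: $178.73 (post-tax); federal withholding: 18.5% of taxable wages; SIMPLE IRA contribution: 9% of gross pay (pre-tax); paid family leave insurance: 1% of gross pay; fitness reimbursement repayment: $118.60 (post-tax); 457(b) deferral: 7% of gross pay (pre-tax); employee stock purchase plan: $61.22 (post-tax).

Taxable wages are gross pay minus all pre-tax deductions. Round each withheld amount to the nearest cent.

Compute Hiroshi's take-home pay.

SIMPLE IRA contribution: $2,424.94 × 0.09 = $218.24
457(b) deferral: $2,424.94 × 0.07 = $169.75
Pre-tax total = $218.24 + $169.75 = $387.99
Taxable wages = $2,424.94 − $387.99 = $2,036.95
State withholding: $2,036.95 × 0.03 = $61.11
Federal withholding: $2,036.95 × 0.185 = $376.84
SDI: $2,424.94 × 0.005 = $12.12
Paid family leave insurance: $2,424.94 × 0.01 = $24.25
Social Security (OASDI): $2,424.94 × 0.045 = $109.12
Employee stock purchase plan: $61.22
Fitness reimbursement repayment: $118.60
AD&D insurance premium: $178.73
Total deductions = $218.24 + $169.75 + $61.11 + $376.84 + $12.12 + $24.25 + $109.12 + $61.22 + $118.60 + $178.73 = $1,329.98
Net pay = $2,424.94 − $1,329.98 = $1,094.96

$1,094.96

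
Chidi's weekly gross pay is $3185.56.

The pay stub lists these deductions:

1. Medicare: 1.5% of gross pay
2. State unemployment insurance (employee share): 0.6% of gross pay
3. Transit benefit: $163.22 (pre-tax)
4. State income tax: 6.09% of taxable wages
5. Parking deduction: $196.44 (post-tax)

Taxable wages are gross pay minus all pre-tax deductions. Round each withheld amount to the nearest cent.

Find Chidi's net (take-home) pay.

$2574.95

Transit benefit: $163.22
Taxable wages = $3185.56 − $163.22 = $3022.34
State income tax: $3022.34 × 0.0609 = $184.06
Medicare: $3185.56 × 0.015 = $47.78
State unemployment insurance (employee share): $3185.56 × 0.006 = $19.11
Parking deduction: $196.44
Total deductions = $163.22 + $184.06 + $47.78 + $19.11 + $196.44 = $610.61
Net pay = $3185.56 − $610.61 = $2574.95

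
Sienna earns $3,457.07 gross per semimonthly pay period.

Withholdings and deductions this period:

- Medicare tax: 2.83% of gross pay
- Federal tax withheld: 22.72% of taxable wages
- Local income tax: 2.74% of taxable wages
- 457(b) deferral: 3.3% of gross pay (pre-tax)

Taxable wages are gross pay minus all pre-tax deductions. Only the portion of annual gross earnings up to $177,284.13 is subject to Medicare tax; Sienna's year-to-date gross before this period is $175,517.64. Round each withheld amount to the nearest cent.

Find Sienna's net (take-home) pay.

$2,441.87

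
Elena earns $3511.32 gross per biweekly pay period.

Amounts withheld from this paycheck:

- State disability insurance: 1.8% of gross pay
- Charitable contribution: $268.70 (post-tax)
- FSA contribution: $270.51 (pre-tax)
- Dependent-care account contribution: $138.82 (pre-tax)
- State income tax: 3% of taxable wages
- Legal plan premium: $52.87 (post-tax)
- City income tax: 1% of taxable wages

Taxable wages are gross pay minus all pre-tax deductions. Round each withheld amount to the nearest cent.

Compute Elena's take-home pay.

$2593.14

FSA contribution: $270.51
Dependent-care account contribution: $138.82
Pre-tax total = $270.51 + $138.82 = $409.33
Taxable wages = $3511.32 − $409.33 = $3101.99
City income tax: $3101.99 × 0.01 = $31.02
State income tax: $3101.99 × 0.03 = $93.06
State disability insurance: $3511.32 × 0.018 = $63.20
Charitable contribution: $268.70
Legal plan premium: $52.87
Total deductions = $270.51 + $138.82 + $31.02 + $93.06 + $63.20 + $268.70 + $52.87 = $918.18
Net pay = $3511.32 − $918.18 = $2593.14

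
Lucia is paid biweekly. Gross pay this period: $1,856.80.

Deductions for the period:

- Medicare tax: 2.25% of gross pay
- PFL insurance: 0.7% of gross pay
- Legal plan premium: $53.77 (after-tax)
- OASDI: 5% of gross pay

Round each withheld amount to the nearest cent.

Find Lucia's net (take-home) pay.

$1,655.41

OASDI: $1,856.80 × 0.05 = $92.84
PFL insurance: $1,856.80 × 0.007 = $13.00
Medicare tax: $1,856.80 × 0.0225 = $41.78
Legal plan premium: $53.77
Total deductions = $92.84 + $13.00 + $41.78 + $53.77 = $201.39
Net pay = $1,856.80 − $201.39 = $1,655.41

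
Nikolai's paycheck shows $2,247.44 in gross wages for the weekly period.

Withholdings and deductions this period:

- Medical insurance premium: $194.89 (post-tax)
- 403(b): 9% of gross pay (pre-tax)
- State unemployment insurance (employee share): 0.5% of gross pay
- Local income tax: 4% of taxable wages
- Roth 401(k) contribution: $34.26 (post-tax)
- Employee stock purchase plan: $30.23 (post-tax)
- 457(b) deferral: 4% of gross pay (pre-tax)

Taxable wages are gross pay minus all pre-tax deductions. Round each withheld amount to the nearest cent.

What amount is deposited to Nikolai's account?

$1,606.44

457(b) deferral: $2,247.44 × 0.04 = $89.90
403(b): $2,247.44 × 0.09 = $202.27
Pre-tax total = $89.90 + $202.27 = $292.17
Taxable wages = $2,247.44 − $292.17 = $1,955.27
Local income tax: $1,955.27 × 0.04 = $78.21
State unemployment insurance (employee share): $2,247.44 × 0.005 = $11.24
Employee stock purchase plan: $30.23
Roth 401(k) contribution: $34.26
Medical insurance premium: $194.89
Total deductions = $89.90 + $202.27 + $78.21 + $11.24 + $30.23 + $34.26 + $194.89 = $641.00
Net pay = $2,247.44 − $641.00 = $1,606.44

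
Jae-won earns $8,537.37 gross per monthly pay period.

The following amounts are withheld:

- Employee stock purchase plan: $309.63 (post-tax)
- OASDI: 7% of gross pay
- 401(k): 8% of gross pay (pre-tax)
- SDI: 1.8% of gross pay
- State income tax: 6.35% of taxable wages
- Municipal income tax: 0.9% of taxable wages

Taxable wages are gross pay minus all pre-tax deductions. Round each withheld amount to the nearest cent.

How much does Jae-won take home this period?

401(k): $8,537.37 × 0.08 = $682.99
Taxable wages = $8,537.37 − $682.99 = $7,854.38
Municipal income tax: $7,854.38 × 0.009 = $70.69
State income tax: $7,854.38 × 0.0635 = $498.75
OASDI: $8,537.37 × 0.07 = $597.62
SDI: $8,537.37 × 0.018 = $153.67
Employee stock purchase plan: $309.63
Total deductions = $682.99 + $70.69 + $498.75 + $597.62 + $153.67 + $309.63 = $2,313.35
Net pay = $8,537.37 − $2,313.35 = $6,224.02

$6,224.02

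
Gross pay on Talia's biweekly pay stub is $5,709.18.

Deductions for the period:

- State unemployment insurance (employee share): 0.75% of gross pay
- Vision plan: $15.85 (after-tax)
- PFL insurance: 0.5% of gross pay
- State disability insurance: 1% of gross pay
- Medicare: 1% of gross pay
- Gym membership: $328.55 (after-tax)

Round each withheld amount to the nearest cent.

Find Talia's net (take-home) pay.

State unemployment insurance (employee share): $5,709.18 × 0.0075 = $42.82
State disability insurance: $5,709.18 × 0.01 = $57.09
Medicare: $5,709.18 × 0.01 = $57.09
PFL insurance: $5,709.18 × 0.005 = $28.55
Gym membership: $328.55
Vision plan: $15.85
Total deductions = $42.82 + $57.09 + $57.09 + $28.55 + $328.55 + $15.85 = $529.95
Net pay = $5,709.18 − $529.95 = $5,179.23

$5,179.23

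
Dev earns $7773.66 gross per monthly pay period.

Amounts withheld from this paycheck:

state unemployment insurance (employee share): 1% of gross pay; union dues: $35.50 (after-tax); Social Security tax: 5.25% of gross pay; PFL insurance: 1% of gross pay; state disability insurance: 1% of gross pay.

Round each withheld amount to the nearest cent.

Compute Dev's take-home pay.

$7096.82

State unemployment insurance (employee share): $7773.66 × 0.01 = $77.74
State disability insurance: $7773.66 × 0.01 = $77.74
Social Security tax: $7773.66 × 0.0525 = $408.12
PFL insurance: $7773.66 × 0.01 = $77.74
Union dues: $35.50
Total deductions = $77.74 + $77.74 + $408.12 + $77.74 + $35.50 = $676.84
Net pay = $7773.66 − $676.84 = $7096.82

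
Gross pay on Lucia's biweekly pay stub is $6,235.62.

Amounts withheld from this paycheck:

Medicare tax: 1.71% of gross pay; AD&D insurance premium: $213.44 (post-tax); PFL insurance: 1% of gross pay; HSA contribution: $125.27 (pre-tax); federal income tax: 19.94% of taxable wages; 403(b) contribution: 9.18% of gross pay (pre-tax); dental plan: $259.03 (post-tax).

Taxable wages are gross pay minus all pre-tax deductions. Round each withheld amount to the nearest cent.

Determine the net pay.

$3,792.20

403(b) contribution: $6,235.62 × 0.0918 = $572.43
HSA contribution: $125.27
Pre-tax total = $572.43 + $125.27 = $697.70
Taxable wages = $6,235.62 − $697.70 = $5,537.92
Federal income tax: $5,537.92 × 0.1994 = $1,104.26
PFL insurance: $6,235.62 × 0.01 = $62.36
Medicare tax: $6,235.62 × 0.0171 = $106.63
Dental plan: $259.03
AD&D insurance premium: $213.44
Total deductions = $572.43 + $125.27 + $1,104.26 + $62.36 + $106.63 + $259.03 + $213.44 = $2,443.42
Net pay = $6,235.62 − $2,443.42 = $3,792.20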